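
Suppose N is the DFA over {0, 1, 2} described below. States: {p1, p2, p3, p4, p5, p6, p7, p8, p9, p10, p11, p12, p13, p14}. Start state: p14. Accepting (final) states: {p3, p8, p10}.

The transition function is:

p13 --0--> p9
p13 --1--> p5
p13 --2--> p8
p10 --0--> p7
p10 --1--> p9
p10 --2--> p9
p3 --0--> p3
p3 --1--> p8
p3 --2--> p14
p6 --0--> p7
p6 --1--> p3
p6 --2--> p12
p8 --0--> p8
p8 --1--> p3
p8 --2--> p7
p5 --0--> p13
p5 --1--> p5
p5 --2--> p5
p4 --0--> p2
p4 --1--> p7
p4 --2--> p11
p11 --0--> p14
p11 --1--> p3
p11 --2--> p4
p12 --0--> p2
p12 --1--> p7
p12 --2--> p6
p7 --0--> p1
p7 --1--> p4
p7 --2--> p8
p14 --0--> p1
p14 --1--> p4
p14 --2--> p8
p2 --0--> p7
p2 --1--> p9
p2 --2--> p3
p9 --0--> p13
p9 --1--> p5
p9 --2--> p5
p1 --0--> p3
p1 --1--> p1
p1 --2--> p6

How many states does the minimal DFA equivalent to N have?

8

First remove the unreachable states {p10}; 13 states remain.
Initial partition by acceptance: {p3,p8} | {p1,p2,p4,p5,p6,p7,p9,p11,p12,p13,p14}.
Refine {p1,p2,p4,p5,p6,p7,p9,p11,p12,p13,p14} on symbol 0: members go to different blocks, giving {p2,p4,p5,p6,p7,p9,p11,p12,p13,p14} and {p1}.
Refine {p2,p4,p5,p6,p7,p9,p11,p12,p13,p14} on symbol 0: members go to different blocks, giving {p2,p4,p5,p6,p9,p11,p12,p13} and {p7,p14}.
Split {p2,p4,p5,p6,p9,p11,p12,p13} by δ(·,0) → {p4,p5,p9,p12,p13} and {p2,p6,p11}.
On input 0, block {p4,p5,p9,p12,p13} splits into {p5,p9,p13} and {p4,p12}.
On input 2, block {p5,p9,p13} splits into {p5,p9} and {p13}.
Split {p2,p6,p11} by δ(·,1) → {p6,p11} and {p2}.
Stable partition: {p3,p8} | {p5,p9} | {p1} | {p7,p14} | {p6,p11} | {p4,p12} | {p13} | {p2} — 8 equivalence classes.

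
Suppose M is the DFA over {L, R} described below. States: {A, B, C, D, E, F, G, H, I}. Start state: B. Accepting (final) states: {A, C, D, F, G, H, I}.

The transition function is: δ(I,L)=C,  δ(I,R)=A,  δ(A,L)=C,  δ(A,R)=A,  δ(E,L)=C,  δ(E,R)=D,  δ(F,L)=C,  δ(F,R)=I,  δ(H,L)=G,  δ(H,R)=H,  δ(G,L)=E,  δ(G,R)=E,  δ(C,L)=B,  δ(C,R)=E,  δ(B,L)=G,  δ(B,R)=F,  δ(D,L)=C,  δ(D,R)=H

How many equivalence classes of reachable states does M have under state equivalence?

Every state is reachable, so we keep all 9.
Initial partition by acceptance: {A,C,D,F,G,H,I} | {B,E}.
Refine {A,C,D,F,G,H,I} on symbol L: members go to different blocks, giving {A,D,F,H,I} and {C,G}.
No further refinement is possible. Final partition (3 blocks): {A,D,F,H,I} | {B,E} | {C,G}.

3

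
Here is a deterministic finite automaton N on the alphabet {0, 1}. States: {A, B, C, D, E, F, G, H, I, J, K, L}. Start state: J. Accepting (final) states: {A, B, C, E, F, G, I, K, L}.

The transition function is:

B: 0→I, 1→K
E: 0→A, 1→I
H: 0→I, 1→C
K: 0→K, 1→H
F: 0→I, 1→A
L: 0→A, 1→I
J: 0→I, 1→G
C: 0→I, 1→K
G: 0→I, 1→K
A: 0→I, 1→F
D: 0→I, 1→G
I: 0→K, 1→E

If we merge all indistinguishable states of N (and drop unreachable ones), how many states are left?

6

First remove the unreachable states {B,D,L}; 9 states remain.
Start with accepting vs non-accepting: {A,C,E,F,G,I,K} | {H,J}.
On input 1, block {A,C,E,F,G,I,K} splits into {A,C,E,F,G,I} and {K}.
Refine {A,C,E,F,G,I} on symbol 0: members go to different blocks, giving {A,C,E,F,G} and {I}.
Split {A,C,E,F,G} by δ(·,0) → {A,C,F,G} and {E}.
Split {A,C,F,G} by δ(·,1) → {A,F} and {C,G}.
Stable partition: {A,F} | {H,J} | {K} | {I} | {E} | {C,G} — 6 equivalence classes.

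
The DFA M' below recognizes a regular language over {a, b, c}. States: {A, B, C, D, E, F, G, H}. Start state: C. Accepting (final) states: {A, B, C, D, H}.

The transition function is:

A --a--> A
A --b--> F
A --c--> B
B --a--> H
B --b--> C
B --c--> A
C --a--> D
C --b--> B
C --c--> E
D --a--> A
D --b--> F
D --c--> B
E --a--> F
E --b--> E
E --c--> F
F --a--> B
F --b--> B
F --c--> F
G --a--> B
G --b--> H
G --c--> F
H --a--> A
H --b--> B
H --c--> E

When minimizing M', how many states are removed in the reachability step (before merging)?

No path from C leads to G; the other 7 states are all reachable.

1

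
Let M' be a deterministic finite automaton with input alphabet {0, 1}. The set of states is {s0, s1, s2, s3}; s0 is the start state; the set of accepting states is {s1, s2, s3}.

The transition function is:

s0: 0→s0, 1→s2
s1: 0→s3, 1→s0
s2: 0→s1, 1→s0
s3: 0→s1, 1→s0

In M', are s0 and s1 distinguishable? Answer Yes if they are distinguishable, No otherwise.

Yes

Initial partition by acceptance: {s1,s2,s3} | {s0}.
No further refinement is possible. Final partition (2 blocks): {s1,s2,s3} | {s0}.
s0 and s1 end up in different blocks, so they are distinguishable. For instance, the string 'ε' is accepted from only s1.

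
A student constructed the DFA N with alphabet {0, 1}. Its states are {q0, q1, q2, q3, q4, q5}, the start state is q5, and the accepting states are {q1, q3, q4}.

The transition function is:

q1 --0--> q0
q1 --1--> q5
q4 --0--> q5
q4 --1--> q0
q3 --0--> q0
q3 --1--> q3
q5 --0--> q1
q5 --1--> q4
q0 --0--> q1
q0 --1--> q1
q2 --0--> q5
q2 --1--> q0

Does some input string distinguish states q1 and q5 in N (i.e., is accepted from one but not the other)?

Yes

States {q2,q3} cannot be reached from the start state, so discard them.
Initial partition by acceptance: {q1,q4} | {q0,q5}.
No further refinement is possible. Final partition (2 blocks): {q1,q4} | {q0,q5}.
q1 and q5 end up in different blocks, so they are distinguishable. For instance, the string 'ε' is accepted from only q1.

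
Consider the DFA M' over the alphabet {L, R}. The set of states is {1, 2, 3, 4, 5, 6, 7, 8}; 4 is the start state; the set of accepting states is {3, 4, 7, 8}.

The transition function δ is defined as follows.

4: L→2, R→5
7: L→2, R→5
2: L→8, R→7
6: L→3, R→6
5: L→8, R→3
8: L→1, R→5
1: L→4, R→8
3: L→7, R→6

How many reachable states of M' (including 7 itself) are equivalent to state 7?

All states are reachable from the start state.
P0 = {3,4,7,8} | {1,2,5,6}.
Refine {3,4,7,8} on symbol L: members go to different blocks, giving {4,7,8} and {3}.
On input L, block {1,2,5,6} splits into {1,2,5} and {6}.
Refine {1,2,5} on symbol R: members go to different blocks, giving {1,2} and {5}.
Stable partition: {4,7,8} | {1,2} | {3} | {6} | {5} — 5 equivalence classes.
State 7 belongs to the block {4,7,8}, which has 3 states.

3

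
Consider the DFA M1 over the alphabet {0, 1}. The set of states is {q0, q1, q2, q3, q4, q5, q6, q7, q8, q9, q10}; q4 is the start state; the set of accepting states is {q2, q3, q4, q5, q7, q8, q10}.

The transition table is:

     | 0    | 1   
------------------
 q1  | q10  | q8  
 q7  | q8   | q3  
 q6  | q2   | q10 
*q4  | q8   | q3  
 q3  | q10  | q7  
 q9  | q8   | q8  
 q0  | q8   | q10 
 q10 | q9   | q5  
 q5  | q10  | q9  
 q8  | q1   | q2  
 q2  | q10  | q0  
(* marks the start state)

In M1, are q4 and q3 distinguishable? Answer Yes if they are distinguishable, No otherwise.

First remove the unreachable states {q6}; 10 states remain.
P0 = {q2,q3,q4,q5,q7,q8,q10} | {q0,q1,q9}.
Refine {q2,q3,q4,q5,q7,q8,q10} on symbol 0: members go to different blocks, giving {q2,q3,q4,q5,q7} and {q8,q10}.
On input 1, block {q2,q3,q4,q5,q7} splits into {q3,q4,q7} and {q2,q5}.
Stable partition: {q3,q4,q7} | {q0,q1,q9} | {q8,q10} | {q2,q5} — 4 equivalence classes.
q4 and q3 lie in the same block of the stable partition, so they are equivalent — no string distinguishes them.

No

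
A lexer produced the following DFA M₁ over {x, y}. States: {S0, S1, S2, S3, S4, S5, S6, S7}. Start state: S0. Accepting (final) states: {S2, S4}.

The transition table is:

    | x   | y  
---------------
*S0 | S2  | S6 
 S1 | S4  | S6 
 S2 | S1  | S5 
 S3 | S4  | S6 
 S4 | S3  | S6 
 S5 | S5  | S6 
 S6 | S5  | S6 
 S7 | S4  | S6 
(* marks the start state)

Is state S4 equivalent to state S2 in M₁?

States {S7} cannot be reached from the start state, so discard them.
Initial partition by acceptance: {S2,S4} | {S0,S1,S3,S5,S6}.
Split {S0,S1,S3,S5,S6} by δ(·,x) → {S0,S1,S3} and {S5,S6}.
Stable partition: {S2,S4} | {S0,S1,S3} | {S5,S6} — 3 equivalence classes.
S4 and S2 lie in the same block of the stable partition, so they are equivalent — no string distinguishes them.

Yes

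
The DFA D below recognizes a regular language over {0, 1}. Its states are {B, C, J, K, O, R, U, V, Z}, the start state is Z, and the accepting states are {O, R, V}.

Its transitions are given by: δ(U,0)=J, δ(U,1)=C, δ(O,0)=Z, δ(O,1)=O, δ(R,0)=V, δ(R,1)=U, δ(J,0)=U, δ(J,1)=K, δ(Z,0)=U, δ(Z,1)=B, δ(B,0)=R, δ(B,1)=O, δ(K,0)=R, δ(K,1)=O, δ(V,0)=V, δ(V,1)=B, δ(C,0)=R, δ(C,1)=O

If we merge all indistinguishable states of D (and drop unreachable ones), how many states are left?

5

Every state is reachable, so we keep all 9.
P0 = {O,R,V} | {B,C,J,K,U,Z}.
On input 0, block {O,R,V} splits into {R,V} and {O}.
Split {B,C,J,K,U,Z} by δ(·,0) → {B,C,K} and {J,U,Z}.
Refine {R,V} on symbol 1: members go to different blocks, giving {R} and {V}.
No further refinement is possible. Final partition (5 blocks): {R} | {B,C,K} | {O} | {J,U,Z} | {V}.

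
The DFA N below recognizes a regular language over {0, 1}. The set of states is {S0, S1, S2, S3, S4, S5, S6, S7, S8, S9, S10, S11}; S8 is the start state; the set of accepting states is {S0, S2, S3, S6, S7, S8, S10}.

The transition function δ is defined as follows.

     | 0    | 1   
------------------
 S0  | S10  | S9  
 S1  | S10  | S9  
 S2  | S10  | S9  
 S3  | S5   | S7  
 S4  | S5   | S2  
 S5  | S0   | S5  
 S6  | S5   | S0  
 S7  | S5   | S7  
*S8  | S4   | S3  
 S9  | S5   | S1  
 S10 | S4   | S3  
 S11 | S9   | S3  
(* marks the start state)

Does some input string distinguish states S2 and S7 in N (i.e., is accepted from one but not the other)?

Yes

States {S6,S11} cannot be reached from the start state, so discard them.
Initial partition by acceptance: {S0,S2,S3,S7,S8,S10} | {S1,S4,S5,S9}.
On input 0, block {S0,S2,S3,S7,S8,S10} splits into {S3,S7,S8,S10} and {S0,S2}.
Split {S1,S4,S5,S9} by δ(·,0) → {S4,S9} and {S1} and {S5}.
On input 0, block {S3,S7,S8,S10} splits into {S3,S7} and {S8,S10}.
Split {S4,S9} by δ(·,1) → {S4} and {S9}.
The partition is now stable with 7 blocks: {S3,S7} | {S4} | {S0,S2} | {S1} | {S5} | {S8,S10} | {S9}.
S2 and S7 end up in different blocks, so they are distinguishable. For instance, the string '0' is accepted from only S2.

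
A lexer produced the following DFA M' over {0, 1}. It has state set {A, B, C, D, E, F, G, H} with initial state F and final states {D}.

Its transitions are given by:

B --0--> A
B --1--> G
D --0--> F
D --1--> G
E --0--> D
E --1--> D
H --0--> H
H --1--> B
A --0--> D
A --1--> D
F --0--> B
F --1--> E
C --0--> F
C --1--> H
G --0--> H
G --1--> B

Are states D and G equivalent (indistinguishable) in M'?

States {C} cannot be reached from the start state, so discard them.
Initial partition by acceptance: {D} | {A,B,E,F,G,H}.
On input 0, block {A,B,E,F,G,H} splits into {B,F,G,H} and {A,E}.
On input 0, block {B,F,G,H} splits into {F,G,H} and {B}.
Split {F,G,H} by δ(·,0) → {G,H} and {F}.
Stable partition: {D} | {G,H} | {A,E} | {B} | {F} — 5 equivalence classes.
D and G end up in different blocks, so they are distinguishable. For instance, the string 'ε' is accepted from only D.

No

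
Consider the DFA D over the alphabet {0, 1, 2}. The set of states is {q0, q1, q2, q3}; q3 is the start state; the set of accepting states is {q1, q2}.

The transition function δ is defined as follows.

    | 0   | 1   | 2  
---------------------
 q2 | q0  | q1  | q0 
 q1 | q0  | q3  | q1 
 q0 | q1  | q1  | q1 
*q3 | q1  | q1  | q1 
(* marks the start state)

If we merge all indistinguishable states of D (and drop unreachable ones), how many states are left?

2

States {q2} cannot be reached from the start state, so discard them.
P0 = {q1} | {q0,q3}.
No further refinement is possible. Final partition (2 blocks): {q1} | {q0,q3}.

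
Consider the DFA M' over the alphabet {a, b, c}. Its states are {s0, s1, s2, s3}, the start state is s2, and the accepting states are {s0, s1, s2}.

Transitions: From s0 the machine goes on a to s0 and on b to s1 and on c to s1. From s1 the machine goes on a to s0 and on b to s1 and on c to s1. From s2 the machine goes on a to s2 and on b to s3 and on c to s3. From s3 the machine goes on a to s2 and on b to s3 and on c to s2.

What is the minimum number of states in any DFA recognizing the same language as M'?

States {s0,s1} cannot be reached from the start state, so discard them.
Start with accepting vs non-accepting: {s2} | {s3}.
No further refinement is possible. Final partition (2 blocks): {s2} | {s3}.

2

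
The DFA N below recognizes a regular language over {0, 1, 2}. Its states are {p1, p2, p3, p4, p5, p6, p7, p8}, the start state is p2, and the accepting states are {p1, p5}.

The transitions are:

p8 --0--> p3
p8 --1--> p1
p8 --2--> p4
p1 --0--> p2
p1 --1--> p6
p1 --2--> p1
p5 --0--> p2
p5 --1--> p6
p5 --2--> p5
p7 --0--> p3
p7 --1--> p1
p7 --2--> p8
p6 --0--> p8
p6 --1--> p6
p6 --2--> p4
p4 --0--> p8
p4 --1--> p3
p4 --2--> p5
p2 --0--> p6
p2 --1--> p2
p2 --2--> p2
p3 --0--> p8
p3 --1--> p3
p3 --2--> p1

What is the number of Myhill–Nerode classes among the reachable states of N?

Reachable states from the start: {p1,p2,p3,p4,p5,p6,p8}. Unreachable: {p7} — drop them.
Initial partition by acceptance: {p1,p5} | {p2,p3,p4,p6,p8}.
Split {p2,p3,p4,p6,p8} by δ(·,1) → {p2,p3,p4,p6} and {p8}.
On input 0, block {p2,p3,p4,p6} splits into {p3,p4,p6} and {p2}.
On input 2, block {p3,p4,p6} splits into {p3,p4} and {p6}.
No further refinement is possible. Final partition (5 blocks): {p1,p5} | {p3,p4} | {p8} | {p2} | {p6}.

5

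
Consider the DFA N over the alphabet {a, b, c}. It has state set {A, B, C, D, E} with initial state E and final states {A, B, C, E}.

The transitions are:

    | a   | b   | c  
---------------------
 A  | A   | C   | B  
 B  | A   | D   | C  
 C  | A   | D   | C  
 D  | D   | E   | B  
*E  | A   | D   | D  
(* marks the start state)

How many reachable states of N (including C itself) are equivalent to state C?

2

P0 = {A,B,C,E} | {D}.
Split {A,B,C,E} by δ(·,b) → {B,C,E} and {A}.
Split {B,C,E} by δ(·,c) → {B,C} and {E}.
The partition is now stable with 4 blocks: {B,C} | {D} | {A} | {E}.
The equivalence class containing C is {B,C}, of size 2.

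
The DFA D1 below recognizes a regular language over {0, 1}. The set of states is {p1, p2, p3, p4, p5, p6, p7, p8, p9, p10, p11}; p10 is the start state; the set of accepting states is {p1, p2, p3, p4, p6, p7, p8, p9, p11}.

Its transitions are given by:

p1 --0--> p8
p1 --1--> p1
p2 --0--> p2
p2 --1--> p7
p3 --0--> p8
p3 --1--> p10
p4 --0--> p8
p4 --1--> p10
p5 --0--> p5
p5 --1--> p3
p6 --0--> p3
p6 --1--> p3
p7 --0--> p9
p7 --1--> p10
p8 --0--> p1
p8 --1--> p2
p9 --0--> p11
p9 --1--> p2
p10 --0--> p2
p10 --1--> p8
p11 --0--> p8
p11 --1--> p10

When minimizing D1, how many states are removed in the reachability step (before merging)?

4

Starting at p10 and following transitions, the reachable set is {p1, p2, p7, p8, p9, p10, p11}. That leaves p3, p4, p5, p6 unreachable — 4 in total.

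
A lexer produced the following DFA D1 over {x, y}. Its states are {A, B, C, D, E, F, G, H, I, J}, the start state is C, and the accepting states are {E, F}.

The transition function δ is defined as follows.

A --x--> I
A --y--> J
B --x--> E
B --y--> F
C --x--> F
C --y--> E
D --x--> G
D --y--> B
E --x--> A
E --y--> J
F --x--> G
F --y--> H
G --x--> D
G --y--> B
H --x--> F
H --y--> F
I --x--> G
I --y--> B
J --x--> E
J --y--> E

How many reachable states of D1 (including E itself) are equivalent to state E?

Start with accepting vs non-accepting: {E,F} | {A,B,C,D,G,H,I,J}.
On input x, block {A,B,C,D,G,H,I,J} splits into {A,D,G,I} and {B,C,H,J}.
Stable partition: {E,F} | {A,D,G,I} | {B,C,H,J} — 3 equivalence classes.
The equivalence class containing E is {E,F}, of size 2.

2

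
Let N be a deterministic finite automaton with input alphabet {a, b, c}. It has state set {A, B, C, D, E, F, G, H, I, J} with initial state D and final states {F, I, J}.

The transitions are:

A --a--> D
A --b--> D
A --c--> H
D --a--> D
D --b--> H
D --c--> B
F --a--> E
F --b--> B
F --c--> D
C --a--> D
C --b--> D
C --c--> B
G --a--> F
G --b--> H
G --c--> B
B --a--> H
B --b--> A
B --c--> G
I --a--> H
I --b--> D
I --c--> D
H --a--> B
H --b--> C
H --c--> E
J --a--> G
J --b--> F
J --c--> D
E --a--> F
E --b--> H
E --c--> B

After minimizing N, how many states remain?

5

First remove the unreachable states {I,J}; 8 states remain.
Initial partition by acceptance: {F} | {A,B,C,D,E,G,H}.
Refine {A,B,C,D,E,G,H} on symbol a: members go to different blocks, giving {A,B,C,D,H} and {E,G}.
Refine {A,B,C,D,H} on symbol c: members go to different blocks, giving {A,C,D} and {B,H}.
On input b, block {A,C,D} splits into {A,C} and {D}.
Stable partition: {F} | {A,C} | {E,G} | {B,H} | {D} — 5 equivalence classes.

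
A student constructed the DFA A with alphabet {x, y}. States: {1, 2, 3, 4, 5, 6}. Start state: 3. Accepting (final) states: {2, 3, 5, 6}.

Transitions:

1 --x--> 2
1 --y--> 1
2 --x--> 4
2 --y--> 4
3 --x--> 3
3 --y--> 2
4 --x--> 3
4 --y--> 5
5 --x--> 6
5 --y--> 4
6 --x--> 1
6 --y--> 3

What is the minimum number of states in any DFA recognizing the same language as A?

All states are reachable from the start state.
P0 = {2,3,5,6} | {1,4}.
Refine {2,3,5,6} on symbol x: members go to different blocks, giving {2,6} and {3,5}.
On input y, block {2,6} splits into {2} and {6}.
On input x, block {1,4} splits into {1} and {4}.
On input x, block {3,5} splits into {3} and {5}.
Stable partition: {2} | {1} | {3} | {6} | {4} | {5} — 6 equivalence classes.

6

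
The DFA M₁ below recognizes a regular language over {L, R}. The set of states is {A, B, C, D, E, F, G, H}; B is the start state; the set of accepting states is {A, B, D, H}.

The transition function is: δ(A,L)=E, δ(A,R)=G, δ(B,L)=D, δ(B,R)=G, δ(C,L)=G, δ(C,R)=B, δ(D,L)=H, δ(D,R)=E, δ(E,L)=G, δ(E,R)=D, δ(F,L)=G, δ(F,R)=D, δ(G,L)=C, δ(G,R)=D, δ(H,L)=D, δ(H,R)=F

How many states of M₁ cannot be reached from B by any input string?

1

No path from B leads to A; the other 7 states are all reachable.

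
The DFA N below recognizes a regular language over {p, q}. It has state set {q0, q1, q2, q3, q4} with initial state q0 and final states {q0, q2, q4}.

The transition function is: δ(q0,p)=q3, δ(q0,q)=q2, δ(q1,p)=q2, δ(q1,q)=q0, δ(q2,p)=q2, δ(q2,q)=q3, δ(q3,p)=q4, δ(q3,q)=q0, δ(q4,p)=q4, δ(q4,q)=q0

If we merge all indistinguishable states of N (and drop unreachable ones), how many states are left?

First remove the unreachable states {q1}; 4 states remain.
Start with accepting vs non-accepting: {q0,q2,q4} | {q3}.
On input p, block {q0,q2,q4} splits into {q2,q4} and {q0}.
On input q, block {q2,q4} splits into {q2} and {q4}.
No further refinement is possible. Final partition (4 blocks): {q2} | {q3} | {q0} | {q4}.

4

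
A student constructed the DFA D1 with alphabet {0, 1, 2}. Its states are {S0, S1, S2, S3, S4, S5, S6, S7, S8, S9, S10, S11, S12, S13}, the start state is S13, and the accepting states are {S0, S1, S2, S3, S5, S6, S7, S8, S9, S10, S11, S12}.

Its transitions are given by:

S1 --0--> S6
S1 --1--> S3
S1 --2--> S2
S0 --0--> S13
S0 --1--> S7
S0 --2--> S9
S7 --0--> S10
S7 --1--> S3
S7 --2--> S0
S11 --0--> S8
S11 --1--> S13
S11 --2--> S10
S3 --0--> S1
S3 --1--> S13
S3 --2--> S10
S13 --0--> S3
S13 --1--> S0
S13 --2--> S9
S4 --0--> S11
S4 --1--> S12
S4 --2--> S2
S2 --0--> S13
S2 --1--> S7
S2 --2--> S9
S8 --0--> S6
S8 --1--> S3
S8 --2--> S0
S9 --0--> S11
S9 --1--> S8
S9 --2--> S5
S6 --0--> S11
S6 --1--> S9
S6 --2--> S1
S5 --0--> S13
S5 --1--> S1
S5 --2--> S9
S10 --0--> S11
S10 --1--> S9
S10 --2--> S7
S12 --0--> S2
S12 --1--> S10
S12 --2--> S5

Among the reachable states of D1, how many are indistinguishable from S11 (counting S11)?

2

States {S4,S12} cannot be reached from the start state, so discard them.
Start with accepting vs non-accepting: {S0,S1,S2,S3,S5,S6,S7,S8,S9,S10,S11} | {S13}.
On input 0, block {S0,S1,S2,S3,S5,S6,S7,S8,S9,S10,S11} splits into {S1,S3,S6,S7,S8,S9,S10,S11} and {S0,S2,S5}.
Refine {S1,S3,S6,S7,S8,S9,S10,S11} on symbol 1: members go to different blocks, giving {S1,S6,S7,S8,S9,S10} and {S3,S11}.
On input 0, block {S1,S6,S7,S8,S9,S10} splits into {S1,S7,S8} and {S6,S9,S10}.
Refine {S6,S9,S10} on symbol 1: members go to different blocks, giving {S6,S10} and {S9}.
No further refinement is possible. Final partition (6 blocks): {S1,S7,S8} | {S13} | {S0,S2,S5} | {S3,S11} | {S6,S10} | {S9}.
The equivalence class containing S11 is {S3,S11}, of size 2.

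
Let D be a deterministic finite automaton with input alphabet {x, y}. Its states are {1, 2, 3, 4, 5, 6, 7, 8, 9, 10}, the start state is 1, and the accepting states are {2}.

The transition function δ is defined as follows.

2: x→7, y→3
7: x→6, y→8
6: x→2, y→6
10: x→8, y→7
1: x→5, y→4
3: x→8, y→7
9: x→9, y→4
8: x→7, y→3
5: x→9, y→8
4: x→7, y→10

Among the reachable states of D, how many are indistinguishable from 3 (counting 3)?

All states are reachable from the start state.
P0 = {2} | {1,3,4,5,6,7,8,9,10}.
On input x, block {1,3,4,5,6,7,8,9,10} splits into {1,3,4,5,7,8,9,10} and {6}.
Refine {1,3,4,5,7,8,9,10} on symbol x: members go to different blocks, giving {1,3,4,5,8,9,10} and {7}.
Split {1,3,4,5,8,9,10} by δ(·,x) → {1,3,5,9,10} and {4,8}.
Split {1,3,5,9,10} by δ(·,x) → {1,5,9} and {3,10}.
No further refinement is possible. Final partition (6 blocks): {2} | {1,5,9} | {6} | {7} | {4,8} | {3,10}.
State 3 belongs to the block {3,10}, which has 2 states.

2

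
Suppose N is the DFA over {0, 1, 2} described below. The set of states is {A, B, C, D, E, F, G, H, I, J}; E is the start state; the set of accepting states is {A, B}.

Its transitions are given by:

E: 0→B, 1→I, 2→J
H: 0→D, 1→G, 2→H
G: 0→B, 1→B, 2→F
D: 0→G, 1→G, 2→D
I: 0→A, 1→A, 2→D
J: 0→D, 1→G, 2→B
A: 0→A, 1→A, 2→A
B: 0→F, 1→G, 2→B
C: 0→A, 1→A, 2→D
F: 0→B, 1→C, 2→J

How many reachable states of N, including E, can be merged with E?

2

First remove the unreachable states {H}; 9 states remain.
P0 = {A,B} | {C,D,E,F,G,I,J}.
On input 0, block {A,B} splits into {A} and {B}.
Refine {C,D,E,F,G,I,J} on symbol 0: members go to different blocks, giving {E,F,G} and {C,I} and {D,J}.
Split {E,F,G} by δ(·,1) → {E,F} and {G}.
Split {D,J} by δ(·,0) → {D} and {J}.
No further refinement is possible. Final partition (7 blocks): {A} | {E,F} | {B} | {C,I} | {D} | {G} | {J}.
The equivalence class containing E is {E,F}, of size 2.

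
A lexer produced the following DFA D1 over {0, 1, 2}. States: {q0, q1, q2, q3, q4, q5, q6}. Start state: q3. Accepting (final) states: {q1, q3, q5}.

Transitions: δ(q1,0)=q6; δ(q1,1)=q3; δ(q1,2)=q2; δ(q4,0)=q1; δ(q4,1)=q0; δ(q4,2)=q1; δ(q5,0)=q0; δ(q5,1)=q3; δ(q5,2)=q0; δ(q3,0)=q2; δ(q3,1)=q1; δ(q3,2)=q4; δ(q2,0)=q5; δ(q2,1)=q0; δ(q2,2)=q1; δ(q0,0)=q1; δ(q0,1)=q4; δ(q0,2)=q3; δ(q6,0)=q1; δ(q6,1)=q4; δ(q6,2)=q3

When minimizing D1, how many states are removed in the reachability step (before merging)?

0

Exploring from q3, all states are eventually visited, so none are unreachable.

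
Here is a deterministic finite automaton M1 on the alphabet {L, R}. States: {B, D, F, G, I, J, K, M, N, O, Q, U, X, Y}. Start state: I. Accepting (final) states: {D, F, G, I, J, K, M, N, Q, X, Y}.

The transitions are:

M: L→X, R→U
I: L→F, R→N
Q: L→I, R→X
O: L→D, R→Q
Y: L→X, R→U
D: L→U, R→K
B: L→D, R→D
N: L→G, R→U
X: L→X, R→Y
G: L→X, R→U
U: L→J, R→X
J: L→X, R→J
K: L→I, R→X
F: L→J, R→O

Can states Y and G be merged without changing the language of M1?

Reachable states from the start: {D,F,G,I,J,K,N,O,Q,U,X,Y}. Unreachable: {B,M} — drop them.
P0 = {D,F,G,I,J,K,N,Q,X,Y} | {O,U}.
Refine {D,F,G,I,J,K,N,Q,X,Y} on symbol L: members go to different blocks, giving {F,G,I,J,K,N,Q,X,Y} and {D}.
Split {F,G,I,J,K,N,Q,X,Y} by δ(·,R) → {I,J,K,Q,X} and {F,G,N,Y}.
On input L, block {I,J,K,Q,X} splits into {J,K,Q,X} and {I}.
Refine {J,K,Q,X} on symbol L: members go to different blocks, giving {K,Q} and {J,X}.
Refine {O,U} on symbol L: members go to different blocks, giving {U} and {O}.
Split {F,G,N,Y} by δ(·,L) → {F,G,Y} and {N}.
Refine {F,G,Y} on symbol R: members go to different blocks, giving {G,Y} and {F}.
Split {J,X} by δ(·,R) → {X} and {J}.
Stable partition: {K,Q} | {U} | {D} | {G,Y} | {I} | {X} | {O} | {N} | {F} | {J} — 10 equivalence classes.
Y and G lie in the same block of the stable partition, so they are equivalent — no string distinguishes them.

Yes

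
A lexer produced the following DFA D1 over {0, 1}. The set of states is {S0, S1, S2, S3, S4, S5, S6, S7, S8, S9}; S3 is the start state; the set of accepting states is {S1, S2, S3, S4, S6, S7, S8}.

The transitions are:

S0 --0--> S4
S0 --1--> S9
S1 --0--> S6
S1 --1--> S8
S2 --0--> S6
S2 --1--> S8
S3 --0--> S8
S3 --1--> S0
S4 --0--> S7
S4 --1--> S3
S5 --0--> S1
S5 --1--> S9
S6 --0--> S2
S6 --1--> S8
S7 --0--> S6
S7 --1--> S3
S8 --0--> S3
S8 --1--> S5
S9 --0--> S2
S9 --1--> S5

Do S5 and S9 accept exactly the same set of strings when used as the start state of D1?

Yes

All states are reachable from the start state.
P0 = {S1,S2,S3,S4,S6,S7,S8} | {S0,S5,S9}.
On input 1, block {S1,S2,S3,S4,S6,S7,S8} splits into {S1,S2,S4,S6,S7} and {S3,S8}.
No further refinement is possible. Final partition (3 blocks): {S1,S2,S4,S6,S7} | {S0,S5,S9} | {S3,S8}.
S5 and S9 lie in the same block of the stable partition, so they are equivalent — no string distinguishes them.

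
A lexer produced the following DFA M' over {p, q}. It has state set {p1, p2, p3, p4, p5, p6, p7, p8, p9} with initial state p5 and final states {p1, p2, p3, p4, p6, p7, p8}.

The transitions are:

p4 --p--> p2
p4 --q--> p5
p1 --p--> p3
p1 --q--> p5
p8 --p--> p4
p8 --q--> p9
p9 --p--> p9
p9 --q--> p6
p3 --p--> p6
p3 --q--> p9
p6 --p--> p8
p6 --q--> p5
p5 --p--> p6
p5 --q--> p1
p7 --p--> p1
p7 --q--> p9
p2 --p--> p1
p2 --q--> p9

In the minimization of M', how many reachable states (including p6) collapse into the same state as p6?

3

First remove the unreachable states {p7}; 8 states remain.
Initial partition by acceptance: {p1,p2,p3,p4,p6,p8} | {p5,p9}.
Refine {p5,p9} on symbol p: members go to different blocks, giving {p5} and {p9}.
Refine {p1,p2,p3,p4,p6,p8} on symbol q: members go to different blocks, giving {p1,p4,p6} and {p2,p3,p8}.
No further refinement is possible. Final partition (4 blocks): {p1,p4,p6} | {p5} | {p9} | {p2,p3,p8}.
State p6 belongs to the block {p1,p4,p6}, which has 3 states.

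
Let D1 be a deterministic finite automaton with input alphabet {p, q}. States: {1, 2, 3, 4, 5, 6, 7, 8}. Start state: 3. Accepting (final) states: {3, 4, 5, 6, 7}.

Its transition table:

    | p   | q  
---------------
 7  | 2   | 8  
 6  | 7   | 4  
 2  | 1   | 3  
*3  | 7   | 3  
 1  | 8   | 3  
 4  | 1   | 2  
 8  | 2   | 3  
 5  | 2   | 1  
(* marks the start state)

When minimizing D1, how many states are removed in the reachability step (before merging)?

BFS from 3 reaches {1, 2, 3, 7, 8}; the 3 state(s) 4, 5, 6 are never visited.

3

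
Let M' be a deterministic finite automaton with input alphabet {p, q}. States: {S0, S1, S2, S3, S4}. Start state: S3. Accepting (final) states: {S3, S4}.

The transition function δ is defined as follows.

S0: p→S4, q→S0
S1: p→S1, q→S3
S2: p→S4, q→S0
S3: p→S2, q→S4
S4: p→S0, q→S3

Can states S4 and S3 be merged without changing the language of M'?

Yes

First remove the unreachable states {S1}; 4 states remain.
Initial partition by acceptance: {S3,S4} | {S0,S2}.
No further refinement is possible. Final partition (2 blocks): {S3,S4} | {S0,S2}.
S4 and S3 lie in the same block of the stable partition, so they are equivalent — no string distinguishes them.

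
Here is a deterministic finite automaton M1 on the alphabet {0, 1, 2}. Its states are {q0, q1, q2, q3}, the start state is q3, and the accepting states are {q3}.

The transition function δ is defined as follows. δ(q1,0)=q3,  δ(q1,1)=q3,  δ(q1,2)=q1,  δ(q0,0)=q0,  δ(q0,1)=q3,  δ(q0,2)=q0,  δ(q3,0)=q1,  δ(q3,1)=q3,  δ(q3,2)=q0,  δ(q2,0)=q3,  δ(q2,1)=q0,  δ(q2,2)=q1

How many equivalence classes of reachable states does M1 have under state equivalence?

Reachable states from the start: {q0,q1,q3}. Unreachable: {q2} — drop them.
Initial partition by acceptance: {q3} | {q0,q1}.
Refine {q0,q1} on symbol 0: members go to different blocks, giving {q0} and {q1}.
Stable partition: {q3} | {q0} | {q1} — 3 equivalence classes.

3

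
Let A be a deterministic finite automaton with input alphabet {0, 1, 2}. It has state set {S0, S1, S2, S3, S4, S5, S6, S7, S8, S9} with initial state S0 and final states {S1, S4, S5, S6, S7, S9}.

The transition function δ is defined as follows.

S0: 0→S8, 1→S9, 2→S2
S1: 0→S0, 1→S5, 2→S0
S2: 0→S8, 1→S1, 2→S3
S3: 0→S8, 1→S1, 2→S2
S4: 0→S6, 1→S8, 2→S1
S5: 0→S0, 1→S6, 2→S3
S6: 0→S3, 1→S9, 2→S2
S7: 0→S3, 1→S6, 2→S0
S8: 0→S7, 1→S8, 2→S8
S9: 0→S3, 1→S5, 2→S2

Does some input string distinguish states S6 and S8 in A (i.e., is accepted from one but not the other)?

States {S4} cannot be reached from the start state, so discard them.
Start with accepting vs non-accepting: {S1,S5,S6,S7,S9} | {S0,S2,S3,S8}.
Refine {S0,S2,S3,S8} on symbol 0: members go to different blocks, giving {S0,S2,S3} and {S8}.
Stable partition: {S1,S5,S6,S7,S9} | {S0,S2,S3} | {S8} — 3 equivalence classes.
S6 and S8 end up in different blocks, so they are distinguishable. For instance, the string 'ε' is accepted from only S6.

Yes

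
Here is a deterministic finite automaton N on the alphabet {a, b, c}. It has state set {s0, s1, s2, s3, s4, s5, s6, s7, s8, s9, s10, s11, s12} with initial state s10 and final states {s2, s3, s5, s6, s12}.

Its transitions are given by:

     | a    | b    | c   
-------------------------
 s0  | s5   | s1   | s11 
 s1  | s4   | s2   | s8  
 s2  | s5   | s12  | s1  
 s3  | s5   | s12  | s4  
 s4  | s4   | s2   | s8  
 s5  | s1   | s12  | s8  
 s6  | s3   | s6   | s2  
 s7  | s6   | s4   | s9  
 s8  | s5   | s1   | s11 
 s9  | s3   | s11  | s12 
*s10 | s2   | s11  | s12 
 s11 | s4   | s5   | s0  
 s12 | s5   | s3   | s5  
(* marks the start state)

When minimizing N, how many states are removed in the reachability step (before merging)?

3

BFS from s10 reaches {s0, s1, s2, s3, s4, s5, s8, s10, s11, s12}; the 3 state(s) s6, s7, s9 are never visited.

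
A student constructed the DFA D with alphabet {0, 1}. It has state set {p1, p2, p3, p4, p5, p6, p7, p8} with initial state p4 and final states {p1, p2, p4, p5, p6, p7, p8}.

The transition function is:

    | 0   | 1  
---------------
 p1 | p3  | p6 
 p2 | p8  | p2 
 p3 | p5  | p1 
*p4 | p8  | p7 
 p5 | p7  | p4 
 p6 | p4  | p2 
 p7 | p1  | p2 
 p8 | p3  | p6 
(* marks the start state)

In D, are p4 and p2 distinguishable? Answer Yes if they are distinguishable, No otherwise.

No

Start with accepting vs non-accepting: {p1,p2,p4,p5,p6,p7,p8} | {p3}.
Split {p1,p2,p4,p5,p6,p7,p8} by δ(·,0) → {p2,p4,p5,p6,p7} and {p1,p8}.
Refine {p2,p4,p5,p6,p7} on symbol 0: members go to different blocks, giving {p2,p4,p7} and {p5,p6}.
The partition is now stable with 4 blocks: {p2,p4,p7} | {p3} | {p1,p8} | {p5,p6}.
p4 and p2 lie in the same block of the stable partition, so they are equivalent — no string distinguishes them.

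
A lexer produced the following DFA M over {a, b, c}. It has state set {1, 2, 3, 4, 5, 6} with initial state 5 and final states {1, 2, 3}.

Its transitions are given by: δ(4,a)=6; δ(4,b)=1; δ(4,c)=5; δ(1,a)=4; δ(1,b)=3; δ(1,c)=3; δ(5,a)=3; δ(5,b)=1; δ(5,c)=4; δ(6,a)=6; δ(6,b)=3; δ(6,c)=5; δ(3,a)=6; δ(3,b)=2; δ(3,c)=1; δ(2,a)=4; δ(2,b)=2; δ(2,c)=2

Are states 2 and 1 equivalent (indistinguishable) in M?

Yes

Initial partition by acceptance: {1,2,3} | {4,5,6}.
Split {4,5,6} by δ(·,a) → {4,6} and {5}.
The partition is now stable with 3 blocks: {1,2,3} | {4,6} | {5}.
2 and 1 lie in the same block of the stable partition, so they are equivalent — no string distinguishes them.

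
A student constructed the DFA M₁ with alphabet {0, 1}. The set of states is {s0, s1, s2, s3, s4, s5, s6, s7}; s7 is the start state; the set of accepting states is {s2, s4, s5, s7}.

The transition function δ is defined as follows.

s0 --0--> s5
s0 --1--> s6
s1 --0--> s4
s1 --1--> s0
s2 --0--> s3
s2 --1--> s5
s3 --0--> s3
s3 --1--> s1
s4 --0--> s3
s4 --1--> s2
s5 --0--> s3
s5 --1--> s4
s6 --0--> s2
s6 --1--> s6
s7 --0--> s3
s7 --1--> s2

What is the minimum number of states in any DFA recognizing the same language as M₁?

All states are reachable from the start state.
P0 = {s2,s4,s5,s7} | {s0,s1,s3,s6}.
Split {s0,s1,s3,s6} by δ(·,0) → {s0,s1,s6} and {s3}.
The partition is now stable with 3 blocks: {s2,s4,s5,s7} | {s0,s1,s6} | {s3}.

3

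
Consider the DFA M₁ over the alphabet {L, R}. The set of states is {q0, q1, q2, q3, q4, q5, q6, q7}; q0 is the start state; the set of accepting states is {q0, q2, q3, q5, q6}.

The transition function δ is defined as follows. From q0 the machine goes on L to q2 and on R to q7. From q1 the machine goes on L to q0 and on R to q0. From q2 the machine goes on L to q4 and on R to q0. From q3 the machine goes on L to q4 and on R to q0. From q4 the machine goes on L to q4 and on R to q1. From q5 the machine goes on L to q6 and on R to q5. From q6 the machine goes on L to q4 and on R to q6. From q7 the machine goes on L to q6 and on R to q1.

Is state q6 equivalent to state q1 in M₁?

States {q3,q5} cannot be reached from the start state, so discard them.
P0 = {q0,q2,q6} | {q1,q4,q7}.
On input L, block {q0,q2,q6} splits into {q2,q6} and {q0}.
Refine {q2,q6} on symbol R: members go to different blocks, giving {q2} and {q6}.
On input L, block {q1,q4,q7} splits into {q1} and {q4} and {q7}.
No further refinement is possible. Final partition (6 blocks): {q2} | {q1} | {q0} | {q6} | {q4} | {q7}.
q6 and q1 end up in different blocks, so they are distinguishable. For instance, the string 'ε' is accepted from only q6.

No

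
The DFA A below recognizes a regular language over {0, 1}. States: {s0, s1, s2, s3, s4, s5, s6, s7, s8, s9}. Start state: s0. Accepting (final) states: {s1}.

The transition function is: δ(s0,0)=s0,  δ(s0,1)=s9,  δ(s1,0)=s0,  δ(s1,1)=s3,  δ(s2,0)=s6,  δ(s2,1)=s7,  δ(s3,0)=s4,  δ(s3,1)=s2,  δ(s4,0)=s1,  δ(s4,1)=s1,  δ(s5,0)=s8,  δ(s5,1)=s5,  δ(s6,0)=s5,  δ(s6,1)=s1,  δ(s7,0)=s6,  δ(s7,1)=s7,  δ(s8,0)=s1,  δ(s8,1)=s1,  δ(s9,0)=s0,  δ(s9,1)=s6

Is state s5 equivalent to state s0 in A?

No

Start with accepting vs non-accepting: {s1} | {s0,s2,s3,s4,s5,s6,s7,s8,s9}.
Refine {s0,s2,s3,s4,s5,s6,s7,s8,s9} on symbol 0: members go to different blocks, giving {s0,s2,s3,s5,s6,s7,s9} and {s4,s8}.
Refine {s0,s2,s3,s5,s6,s7,s9} on symbol 0: members go to different blocks, giving {s0,s2,s6,s7,s9} and {s3,s5}.
Split {s0,s2,s6,s7,s9} by δ(·,0) → {s0,s2,s7,s9} and {s6}.
Refine {s0,s2,s7,s9} on symbol 0: members go to different blocks, giving {s0,s9} and {s2,s7}.
On input 1, block {s0,s9} splits into {s0} and {s9}.
Split {s3,s5} by δ(·,1) → {s3} and {s5}.
No further refinement is possible. Final partition (8 blocks): {s1} | {s0} | {s4,s8} | {s3} | {s6} | {s2,s7} | {s9} | {s5}.
s5 and s0 end up in different blocks, so they are distinguishable. For instance, the string '00' is accepted from only s5.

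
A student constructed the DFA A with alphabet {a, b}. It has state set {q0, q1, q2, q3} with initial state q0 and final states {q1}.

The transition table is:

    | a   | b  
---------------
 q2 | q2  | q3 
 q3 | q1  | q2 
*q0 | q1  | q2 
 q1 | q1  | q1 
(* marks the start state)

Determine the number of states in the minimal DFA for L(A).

P0 = {q1} | {q0,q2,q3}.
Split {q0,q2,q3} by δ(·,a) → {q0,q3} and {q2}.
Stable partition: {q1} | {q0,q3} | {q2} — 3 equivalence classes.

3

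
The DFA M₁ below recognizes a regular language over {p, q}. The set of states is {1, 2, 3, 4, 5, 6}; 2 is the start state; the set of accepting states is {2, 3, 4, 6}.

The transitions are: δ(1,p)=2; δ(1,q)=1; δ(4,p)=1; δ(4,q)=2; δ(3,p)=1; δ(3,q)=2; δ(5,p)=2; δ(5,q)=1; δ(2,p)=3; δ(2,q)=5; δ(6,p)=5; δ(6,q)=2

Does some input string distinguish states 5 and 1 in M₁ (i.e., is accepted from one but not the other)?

First remove the unreachable states {4,6}; 4 states remain.
Start with accepting vs non-accepting: {2,3} | {1,5}.
Refine {2,3} on symbol p: members go to different blocks, giving {2} and {3}.
Stable partition: {2} | {1,5} | {3} — 3 equivalence classes.
5 and 1 lie in the same block of the stable partition, so they are equivalent — no string distinguishes them.

No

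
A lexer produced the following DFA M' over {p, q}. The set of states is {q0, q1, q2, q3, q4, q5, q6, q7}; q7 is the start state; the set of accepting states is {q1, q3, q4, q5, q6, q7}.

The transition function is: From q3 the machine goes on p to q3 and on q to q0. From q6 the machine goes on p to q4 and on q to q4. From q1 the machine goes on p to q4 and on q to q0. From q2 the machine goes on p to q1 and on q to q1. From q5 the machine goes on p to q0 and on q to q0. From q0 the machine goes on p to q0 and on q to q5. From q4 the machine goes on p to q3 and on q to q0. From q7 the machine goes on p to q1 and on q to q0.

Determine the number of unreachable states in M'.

2

BFS from q7 reaches {q0, q1, q3, q4, q5, q7}; the 2 state(s) q2, q6 are never visited.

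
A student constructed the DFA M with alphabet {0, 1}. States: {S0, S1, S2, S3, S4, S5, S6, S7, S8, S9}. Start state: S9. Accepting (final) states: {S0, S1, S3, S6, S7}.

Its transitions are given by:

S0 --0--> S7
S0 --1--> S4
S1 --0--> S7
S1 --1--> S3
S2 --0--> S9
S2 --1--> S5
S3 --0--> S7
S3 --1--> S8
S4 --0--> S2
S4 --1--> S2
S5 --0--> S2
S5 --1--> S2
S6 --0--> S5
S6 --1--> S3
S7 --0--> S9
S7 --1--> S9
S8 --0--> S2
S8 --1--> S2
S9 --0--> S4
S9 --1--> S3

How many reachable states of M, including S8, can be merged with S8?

States {S0,S1,S6} cannot be reached from the start state, so discard them.
P0 = {S3,S7} | {S2,S4,S5,S8,S9}.
Refine {S3,S7} on symbol 0: members go to different blocks, giving {S3} and {S7}.
Refine {S2,S4,S5,S8,S9} on symbol 1: members go to different blocks, giving {S2,S4,S5,S8} and {S9}.
Refine {S2,S4,S5,S8} on symbol 0: members go to different blocks, giving {S4,S5,S8} and {S2}.
No further refinement is possible. Final partition (5 blocks): {S3} | {S4,S5,S8} | {S7} | {S9} | {S2}.
State S8 belongs to the block {S4,S5,S8}, which has 3 states.

3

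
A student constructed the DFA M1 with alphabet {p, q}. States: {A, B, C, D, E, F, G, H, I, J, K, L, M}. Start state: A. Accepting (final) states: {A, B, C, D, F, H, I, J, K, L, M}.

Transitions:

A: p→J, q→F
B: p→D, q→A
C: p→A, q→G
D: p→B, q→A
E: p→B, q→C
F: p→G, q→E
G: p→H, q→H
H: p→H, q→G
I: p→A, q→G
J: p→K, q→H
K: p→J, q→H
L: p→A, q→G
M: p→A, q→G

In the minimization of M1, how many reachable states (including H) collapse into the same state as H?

1

States {I,L,M} cannot be reached from the start state, so discard them.
P0 = {A,B,C,D,F,H,J,K} | {E,G}.
Refine {A,B,C,D,F,H,J,K} on symbol p: members go to different blocks, giving {A,B,C,D,H,J,K} and {F}.
Refine {A,B,C,D,H,J,K} on symbol q: members go to different blocks, giving {B,D,J,K} and {C,H} and {A}.
On input q, block {B,D,J,K} splits into {B,D} and {J,K}.
Refine {E,G} on symbol p: members go to different blocks, giving {E} and {G}.
Split {C,H} by δ(·,p) → {C} and {H}.
No further refinement is possible. Final partition (8 blocks): {B,D} | {E} | {F} | {C} | {A} | {J,K} | {G} | {H}.
State H belongs to the block {H}, which has 1 states.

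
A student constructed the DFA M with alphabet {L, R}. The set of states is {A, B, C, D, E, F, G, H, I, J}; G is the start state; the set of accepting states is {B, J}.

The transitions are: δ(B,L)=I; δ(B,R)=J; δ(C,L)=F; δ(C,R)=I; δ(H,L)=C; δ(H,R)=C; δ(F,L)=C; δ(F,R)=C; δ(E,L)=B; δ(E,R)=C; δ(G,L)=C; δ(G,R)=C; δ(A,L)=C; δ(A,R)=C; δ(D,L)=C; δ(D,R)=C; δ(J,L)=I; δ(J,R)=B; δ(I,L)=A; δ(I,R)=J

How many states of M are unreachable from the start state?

3

Starting at G and following transitions, the reachable set is {A, B, C, F, G, I, J}. That leaves D, E, H unreachable — 3 in total.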